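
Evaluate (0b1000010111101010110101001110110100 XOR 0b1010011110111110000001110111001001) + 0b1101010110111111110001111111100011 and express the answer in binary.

First 0b1000010111101010110101001110110100 XOR 0b1010011110111110000001110111001001 = 0b0010001001010100110100111001111101.
Add column by column in base 2, right to left:
  1+1 = 0 carry 1
  0+1+1 = 0 carry 1
  1+0+1 = 0 carry 1
  1+0+1 = 0 carry 1
  1+0+1 = 0 carry 1
  1+1+1 = 1 carry 1
  1+1+1 = 1 carry 1
  0+1+1 = 0 carry 1
  0+1+1 = 0 carry 1
  1+1+1 = 1 carry 1
  1+1+1 = 1 carry 1
  1+1+1 = 1 carry 1
  0+1+1 = 0 carry 1
  0+0+1 = 1
  1+0 = 1
  0+0 = 0
  1+1 = 0 carry 1
  1+1+1 = 1 carry 1
  0+1+1 = 0 carry 1
  0+1+1 = 0 carry 1
  1+1+1 = 1 carry 1
  0+1+1 = 0 carry 1
  1+1+1 = 1 carry 1
  0+1+1 = 0 carry 1
  1+0+1 = 0 carry 1
  0+1+1 = 0 carry 1
  0+1+1 = 0 carry 1
  1+0+1 = 0 carry 1
  0+1+1 = 0 carry 1
  0+0+1 = 1
  0+1 = 1
  1+0 = 1
  0+1 = 1
  0+1 = 1

0b1111100000010100100110111001100000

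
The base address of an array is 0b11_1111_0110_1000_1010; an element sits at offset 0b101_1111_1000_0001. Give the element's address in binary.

Add column by column in base 2, right to left:
  0+1 = 1
  1+0 = 1
  0+0 = 0
  1+0 = 1
  0+0 = 0
  0+0 = 0
  0+0 = 0
  1+1 = 0 carry 1
  0+1+1 = 0 carry 1
  1+1+1 = 1 carry 1
  1+1+1 = 1 carry 1
  0+1+1 = 0 carry 1
  1+1+1 = 1 carry 1
  1+0+1 = 0 carry 1
  1+1+1 = 1 carry 1
  1+0+1 = 0 carry 1
  1+0+1 = 0 carry 1
  1+0+1 = 0 carry 1
  final carry 1

0b1000101011000001011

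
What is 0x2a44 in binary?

Expand each hex digit to 4 bits: 2=0010 a=1010 4=0100 4=0100.

0b10101001000100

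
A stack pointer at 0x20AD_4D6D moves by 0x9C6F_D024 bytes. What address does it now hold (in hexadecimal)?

Add column by column in base 16, right to left:
  D+4 = 1 carry 1
  6+2+1 = 9
  D+0 = D
  4+D = 1 carry 1
  D+F+1 = D carry 1
  A+6+1 = 1 carry 1
  0+C+1 = D
  2+9 = B

0xBD1D1D91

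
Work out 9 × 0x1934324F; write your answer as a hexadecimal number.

0xE2D5C4C7

Multiply each base-16 digit by 9, carrying:
  F×9 = 135 → write 7 carry 8
  4×9+8 = 44 → write C carry 2
  2×9+2 = 20 → write 4 carry 1
  3×9+1 = 28 → write C carry 1
  4×9+1 = 37 → write 5 carry 2
  3×9+2 = 29 → write D carry 1
  9×9+1 = 82 → write 2 carry 5
  1×9+5 = 14 → write E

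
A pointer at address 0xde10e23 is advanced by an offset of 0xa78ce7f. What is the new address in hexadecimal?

Add column by column in base 16, right to left:
  3+f = 2 carry 1
  2+7+1 = a
  e+e = c carry 1
  0+c+1 = d
  1+8 = 9
  e+7 = 5 carry 1
  d+a+1 = 8 carry 1
  final carry 1

0x1859dca2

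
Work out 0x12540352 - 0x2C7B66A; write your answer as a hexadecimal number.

Subtract column by column in base 16:
  2-A → 8 (borrow)
  5-6-1 → E (borrow)
  3-6-1 → C (borrow)
  0-B-1 → 4 (borrow)
  4-7-1 → C (borrow)
  5-C-1 → 8 (borrow)
  2-2-1 → F (borrow)
  1-0-1 → 0

0xF8C4CE8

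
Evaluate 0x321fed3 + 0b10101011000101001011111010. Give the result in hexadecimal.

0x5ce51cd

0b10101011000101001011111010 = 0x2ac52fa in hexadecimal.
Add column by column in base 16, right to left:
  3+a = d
  d+f = c carry 1
  e+2+1 = 1 carry 1
  f+5+1 = 5 carry 1
  1+c+1 = e
  2+a = c
  3+2 = 5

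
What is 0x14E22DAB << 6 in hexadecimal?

6 bits is not a whole number of base-16 digits; in binary: 10100111000100010110110101011 << 6 = 10100111000100010110110101011000000.

0x5388B6AC0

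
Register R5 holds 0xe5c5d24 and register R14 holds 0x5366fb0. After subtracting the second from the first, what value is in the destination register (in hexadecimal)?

0x925ed74

Subtract column by column in base 16:
  4-0 → 4
  2-b → 7 (borrow)
  d-f-1 → d (borrow)
  5-6-1 → e (borrow)
  c-6-1 → 5
  5-3 → 2
  e-5 → 9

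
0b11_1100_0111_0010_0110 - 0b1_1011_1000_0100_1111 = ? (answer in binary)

0b100000111011010111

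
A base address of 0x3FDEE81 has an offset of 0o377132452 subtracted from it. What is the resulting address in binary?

0x3FDEE81 = 0b11111111011110111010000001 in binary.
0o377132452 = 0b11111111001011010100101010 in binary.
Subtract column by column in base 2:
  1-0 → 1
  0-1 → 1 (borrow)
  0-0-1 → 1 (borrow)
  0-1-1 → 0 (borrow)
  0-0-1 → 1 (borrow)
  0-1-1 → 0 (borrow)
  0-0-1 → 1 (borrow)
  1-0-1 → 0
  0-1 → 1 (borrow)
  1-0-1 → 0
  1-1 → 0
  1-0 → 1
  0-1 → 1 (borrow)
  1-1-1 → 1 (borrow)
  1-0-1 → 0
  1-1 → 0
  1-0 → 1
  0-0 → 0
  1-1 → 0
  1-1 → 0
  1-1 → 0
  1-1 → 0
  1-1 → 0
  1-1 → 0
  1-1 → 0
  1-1 → 0

0b10011100101010111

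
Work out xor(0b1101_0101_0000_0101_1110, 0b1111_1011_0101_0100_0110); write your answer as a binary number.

0b00101110010100011000

XOR bit by bit (1 where the bits differ):
  11010101000001011110
^ 11111011010101000110
= 00101110010100011000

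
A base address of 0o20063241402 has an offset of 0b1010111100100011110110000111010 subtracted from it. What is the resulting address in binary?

0b101001001110110101011011001000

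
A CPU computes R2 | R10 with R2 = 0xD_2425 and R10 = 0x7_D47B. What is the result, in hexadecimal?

OR each hex digit independently (no carries):
  D|7=F, 2|D=F, 4|4=4, 2|7=7, 5|B=F

0xFF47F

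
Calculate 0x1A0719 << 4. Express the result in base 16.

Shifting left by 4 bits = 1 hex digit: append 1 zero.

0x1A07190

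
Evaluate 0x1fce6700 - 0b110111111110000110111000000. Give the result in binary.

0b11000110011110101100101000000

0x1fce6700 = 0b11111110011100110011100000000 in binary.
Subtract column by column in base 2:
  0-0 → 0
  0-0 → 0
  0-0 → 0
  0-0 → 0
  0-0 → 0
  0-0 → 0
  0-1 → 1 (borrow)
  0-1-1 → 0 (borrow)
  1-1-1 → 1 (borrow)
  1-0-1 → 0
  1-1 → 0
  0-1 → 1 (borrow)
  0-0-1 → 1 (borrow)
  1-0-1 → 0
  1-0 → 1
  0-0 → 0
  0-1 → 1 (borrow)
  1-1-1 → 1 (borrow)
  1-1-1 → 1 (borrow)
  1-1-1 → 1 (borrow)
  0-1-1 → 0 (borrow)
  0-1-1 → 0 (borrow)
  1-1-1 → 1 (borrow)
  1-1-1 → 1 (borrow)
  1-0-1 → 0
  1-1 → 0
  1-1 → 0
  1-0 → 1
  1-0 → 1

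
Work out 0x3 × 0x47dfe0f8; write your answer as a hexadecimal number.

Multiply each base-16 digit by 3, carrying:
  8×3 = 24 → write 8 carry 1
  f×3+1 = 46 → write e carry 2
  0×3+2 = 2 → write 2
  e×3 = 42 → write a carry 2
  f×3+2 = 47 → write f carry 2
  d×3+2 = 41 → write 9 carry 2
  7×3+2 = 23 → write 7 carry 1
  4×3+1 = 13 → write d

0xd79fa2e8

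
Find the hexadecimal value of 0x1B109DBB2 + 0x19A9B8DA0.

Add column by column in base 16, right to left:
  2+0 = 2
  B+A = 5 carry 1
  B+D+1 = 9 carry 1
  D+8+1 = 6 carry 1
  9+B+1 = 5 carry 1
  0+9+1 = A
  1+A = B
  B+9 = 4 carry 1
  1+1+1 = 3

0x34BA56952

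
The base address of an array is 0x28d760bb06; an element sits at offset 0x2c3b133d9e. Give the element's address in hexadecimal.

Add column by column in base 16, right to left:
  6+e = 4 carry 1
  0+9+1 = a
  b+d = 8 carry 1
  b+3+1 = f
  0+3 = 3
  6+1 = 7
  7+b = 2 carry 1
  d+3+1 = 1 carry 1
  8+c+1 = 5 carry 1
  2+2+1 = 5

0x551273f8a4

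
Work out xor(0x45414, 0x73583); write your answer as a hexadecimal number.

0x36197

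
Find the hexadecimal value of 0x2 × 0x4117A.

Multiply each base-16 digit by 2, carrying:
  A×2 = 20 → write 4 carry 1
  7×2+1 = 15 → write F
  1×2 = 2 → write 2
  1×2 = 2 → write 2
  4×2 = 8 → write 8

0x822F4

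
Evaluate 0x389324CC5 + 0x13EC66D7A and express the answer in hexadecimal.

0x4C7F8BA3F

Add column by column in base 16, right to left:
  5+A = F
  C+7 = 3 carry 1
  C+D+1 = A carry 1
  4+6+1 = B
  2+6 = 8
  3+C = F
  9+E = 7 carry 1
  8+3+1 = C
  3+1 = 4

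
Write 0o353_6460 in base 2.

0b11101011110100110000

Each octal digit is 3 bits: 3=011 5=101 3=011 6=110 4=100 6=110 0=000.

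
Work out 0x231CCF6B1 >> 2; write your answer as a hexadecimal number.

2 bits is not a whole number of base-16 digits; in binary: 1000110001110011001111011010110001 >> 2 = 10001100011100110011110110101100.

0x8C733DAC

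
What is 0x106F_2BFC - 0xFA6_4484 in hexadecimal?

0xC8E778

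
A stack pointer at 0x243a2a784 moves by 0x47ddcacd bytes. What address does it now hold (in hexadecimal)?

0x28b807251

Add column by column in base 16, right to left:
  4+d = 1 carry 1
  8+c+1 = 5 carry 1
  7+a+1 = 2 carry 1
  a+c+1 = 7 carry 1
  2+d+1 = 0 carry 1
  a+d+1 = 8 carry 1
  3+7+1 = b
  4+4 = 8
  2+0 = 2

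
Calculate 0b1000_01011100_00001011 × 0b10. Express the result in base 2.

Multiply each base-2 digit by 2, carrying:
  1×2 = 2 → write 0 carry 1
  1×2+1 = 3 → write 1 carry 1
  0×2+1 = 1 → write 1
  1×2 = 2 → write 0 carry 1
  0×2+1 = 1 → write 1
  0×2 = 0 → write 0
  0×2 = 0 → write 0
  0×2 = 0 → write 0
  0×2 = 0 → write 0
  0×2 = 0 → write 0
  1×2 = 2 → write 0 carry 1
  1×2+1 = 3 → write 1 carry 1
  1×2+1 = 3 → write 1 carry 1
  0×2+1 = 1 → write 1
  1×2 = 2 → write 0 carry 1
  0×2+1 = 1 → write 1
  0×2 = 0 → write 0
  0×2 = 0 → write 0
  0×2 = 0 → write 0
  1×2 = 2 → write 0 carry 1
  remaining carry: 1

0b100001011100000010110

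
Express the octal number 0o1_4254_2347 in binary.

0b1100010101100010011100111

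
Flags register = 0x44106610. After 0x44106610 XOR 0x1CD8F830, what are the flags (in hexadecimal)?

0x58C89E20

XOR each hex digit independently (no carries):
  4^1=5, 4^C=8, 1^D=C, 0^8=8, 6^F=9, 6^8=E, 1^3=2, 0^0=0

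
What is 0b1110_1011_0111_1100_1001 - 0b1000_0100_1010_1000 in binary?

0b11100011001100100001

Subtract column by column in base 2:
  1-0 → 1
  0-0 → 0
  0-0 → 0
  1-1 → 0
  0-0 → 0
  0-1 → 1 (borrow)
  1-0-1 → 0
  1-1 → 0
  1-0 → 1
  1-0 → 1
  1-1 → 0
  0-0 → 0
  1-0 → 1
  1-0 → 1
  0-0 → 0
  1-1 → 0
  0-0 → 0
  1-0 → 1
  1-0 → 1
  1-0 → 1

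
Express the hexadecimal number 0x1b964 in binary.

Expand each hex digit to 4 bits: 1=0001 b=1011 9=1001 6=0110 4=0100.

0b11011100101100100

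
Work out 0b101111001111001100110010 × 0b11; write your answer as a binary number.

0b10001101101101100110010110

Multiply each base-2 digit by 3, carrying:
  0×3 = 0 → write 0
  1×3 = 3 → write 1 carry 1
  0×3+1 = 1 → write 1
  0×3 = 0 → write 0
  1×3 = 3 → write 1 carry 1
  1×3+1 = 4 → write 0 carry 2
  0×3+2 = 2 → write 0 carry 1
  0×3+1 = 1 → write 1
  1×3 = 3 → write 1 carry 1
  1×3+1 = 4 → write 0 carry 2
  0×3+2 = 2 → write 0 carry 1
  0×3+1 = 1 → write 1
  1×3 = 3 → write 1 carry 1
  1×3+1 = 4 → write 0 carry 2
  1×3+2 = 5 → write 1 carry 2
  1×3+2 = 5 → write 1 carry 2
  0×3+2 = 2 → write 0 carry 1
  0×3+1 = 1 → write 1
  1×3 = 3 → write 1 carry 1
  1×3+1 = 4 → write 0 carry 2
  1×3+2 = 5 → write 1 carry 2
  1×3+2 = 5 → write 1 carry 2
  0×3+2 = 2 → write 0 carry 1
  1×3+1 = 4 → write 0 carry 2
  remaining carry: 10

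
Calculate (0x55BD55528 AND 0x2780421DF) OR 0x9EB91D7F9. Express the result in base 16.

0x55BD55528 AND 0x2780421DF = 0x058040108.
Then OR with 0x9EB91D7F9.

0x9FB95D7F9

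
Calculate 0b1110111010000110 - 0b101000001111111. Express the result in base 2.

0b1001111000000111

Subtract column by column in base 2:
  0-1 → 1 (borrow)
  1-1-1 → 1 (borrow)
  1-1-1 → 1 (borrow)
  0-1-1 → 0 (borrow)
  0-1-1 → 0 (borrow)
  0-1-1 → 0 (borrow)
  0-1-1 → 0 (borrow)
  1-0-1 → 0
  0-0 → 0
  1-0 → 1
  1-0 → 1
  1-0 → 1
  0-1 → 1 (borrow)
  1-0-1 → 0
  1-1 → 0
  1-0 → 1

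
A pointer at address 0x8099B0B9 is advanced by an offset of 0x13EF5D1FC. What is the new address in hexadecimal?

Add column by column in base 16, right to left:
  9+C = 5 carry 1
  B+F+1 = B carry 1
  0+1+1 = 2
  B+D = 8 carry 1
  9+5+1 = F
  9+F = 8 carry 1
  0+E+1 = F
  8+3 = B
  0+1 = 1

0x1BF8F82B5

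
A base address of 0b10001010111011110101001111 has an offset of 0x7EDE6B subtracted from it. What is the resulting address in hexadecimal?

0x1ACDEE4

0b10001010111011110101001111 = 0x22BBD4F in hexadecimal.
Subtract column by column in base 16:
  F-B → 4
  4-6 → E (borrow)
  D-E-1 → E (borrow)
  B-D-1 → D (borrow)
  B-E-1 → C (borrow)
  2-7-1 → A (borrow)
  2-0-1 → 1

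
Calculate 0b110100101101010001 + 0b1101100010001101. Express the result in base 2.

0b1000010001111011110

Add column by column in base 2, right to left:
  1+1 = 0 carry 1
  0+0+1 = 1
  0+1 = 1
  0+1 = 1
  1+0 = 1
  0+0 = 0
  1+0 = 1
  0+1 = 1
  1+0 = 1
  1+0 = 1
  0+0 = 0
  1+1 = 0 carry 1
  0+1+1 = 0 carry 1
  0+0+1 = 1
  1+1 = 0 carry 1
  0+1+1 = 0 carry 1
  1+0+1 = 0 carry 1
  1+0+1 = 0 carry 1
  final carry 1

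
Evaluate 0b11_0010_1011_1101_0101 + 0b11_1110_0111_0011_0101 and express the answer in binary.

0b1110001001100001010

Add column by column in base 2, right to left:
  1+1 = 0 carry 1
  0+0+1 = 1
  1+1 = 0 carry 1
  0+0+1 = 1
  1+1 = 0 carry 1
  0+1+1 = 0 carry 1
  1+0+1 = 0 carry 1
  1+0+1 = 0 carry 1
  1+1+1 = 1 carry 1
  1+1+1 = 1 carry 1
  0+1+1 = 0 carry 1
  1+0+1 = 0 carry 1
  0+0+1 = 1
  1+1 = 0 carry 1
  0+1+1 = 0 carry 1
  0+1+1 = 0 carry 1
  1+1+1 = 1 carry 1
  1+1+1 = 1 carry 1
  final carry 1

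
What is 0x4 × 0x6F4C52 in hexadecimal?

0x1BD3148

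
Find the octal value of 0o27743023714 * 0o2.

Multiply each base-8 digit by 2, carrying:
  4×2 = 8 → write 0 carry 1
  1×2+1 = 3 → write 3
  7×2 = 14 → write 6 carry 1
  3×2+1 = 7 → write 7
  2×2 = 4 → write 4
  0×2 = 0 → write 0
  3×2 = 6 → write 6
  4×2 = 8 → write 0 carry 1
  7×2+1 = 15 → write 7 carry 1
  7×2+1 = 15 → write 7 carry 1
  2×2+1 = 5 → write 5

0o57706047630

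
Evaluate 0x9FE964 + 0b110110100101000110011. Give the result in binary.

0x9FE964 = 0b100111111110100101100100 in binary.
Add column by column in base 2, right to left:
  0+1 = 1
  0+1 = 1
  1+0 = 1
  0+0 = 0
  0+1 = 1
  1+1 = 0 carry 1
  1+0+1 = 0 carry 1
  0+0+1 = 1
  1+0 = 1
  0+1 = 1
  0+0 = 0
  1+1 = 0 carry 1
  0+0+1 = 1
  1+0 = 1
  1+1 = 0 carry 1
  1+0+1 = 0 carry 1
  1+1+1 = 1 carry 1
  1+1+1 = 1 carry 1
  1+0+1 = 0 carry 1
  1+1+1 = 1 carry 1
  1+1+1 = 1 carry 1
  0+0+1 = 1
  0+0 = 0
  1+0 = 1

0b101110110011001110010111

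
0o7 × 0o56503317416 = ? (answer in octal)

0o506327654542

Multiply each base-8 digit by 7, carrying:
  6×7 = 42 → write 2 carry 5
  1×7+5 = 12 → write 4 carry 1
  4×7+1 = 29 → write 5 carry 3
  7×7+3 = 52 → write 4 carry 6
  1×7+6 = 13 → write 5 carry 1
  3×7+1 = 22 → write 6 carry 2
  3×7+2 = 23 → write 7 carry 2
  0×7+2 = 2 → write 2
  5×7 = 35 → write 3 carry 4
  6×7+4 = 46 → write 6 carry 5
  5×7+5 = 40 → write 0 carry 5
  remaining carry: 5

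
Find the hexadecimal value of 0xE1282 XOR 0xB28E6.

XOR each hex digit independently (no carries):
  E^B=5, 1^2=3, 2^8=A, 8^E=6, 2^6=4

0x53A64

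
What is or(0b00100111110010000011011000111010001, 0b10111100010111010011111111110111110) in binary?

0b10111111110111010011111111111111111

OR bit by bit (1 where either bit is 1):
  00100111110010000011011000111010001
| 10111100010111010011111111110111110
= 10111111110111010011111111111111111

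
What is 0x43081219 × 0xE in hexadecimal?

0x3AA70FD5E

Multiply each base-16 digit by 14, carrying:
  9×14 = 126 → write E carry 7
  1×14+7 = 21 → write 5 carry 1
  2×14+1 = 29 → write D carry 1
  1×14+1 = 15 → write F
  8×14 = 112 → write 0 carry 7
  0×14+7 = 7 → write 7
  3×14 = 42 → write A carry 2
  4×14+2 = 58 → write A carry 3
  remaining carry: 3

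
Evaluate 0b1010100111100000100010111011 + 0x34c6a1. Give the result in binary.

0x34c6a1 = 0b1101001100011010100001 in binary.
Add column by column in base 2, right to left:
  1+1 = 0 carry 1
  1+0+1 = 0 carry 1
  0+0+1 = 1
  1+0 = 1
  1+0 = 1
  1+1 = 0 carry 1
  0+0+1 = 1
  1+1 = 0 carry 1
  0+0+1 = 1
  0+1 = 1
  0+1 = 1
  1+0 = 1
  0+0 = 0
  0+0 = 0
  0+1 = 1
  0+1 = 1
  0+0 = 0
  1+0 = 1
  1+1 = 0 carry 1
  1+0+1 = 0 carry 1
  1+1+1 = 1 carry 1
  0+1+1 = 0 carry 1
  0+0+1 = 1
  1+0 = 1
  0+0 = 0
  1+0 = 1
  0+0 = 0
  1+0 = 1

0b1010110100101100111101011100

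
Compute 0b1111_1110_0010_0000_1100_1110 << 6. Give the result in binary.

0b111111100010000011001110000000

Left shift by 6: append 6 zero bits.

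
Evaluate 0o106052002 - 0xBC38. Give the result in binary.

0o106052002 = 0b1000110000101010000000010 in binary.
0xBC38 = 0b1011110000111000 in binary.
Subtract column by column in base 2:
  0-0 → 0
  1-0 → 1
  0-0 → 0
  0-1 → 1 (borrow)
  0-1-1 → 0 (borrow)
  0-1-1 → 0 (borrow)
  0-0-1 → 1 (borrow)
  0-0-1 → 1 (borrow)
  0-0-1 → 1 (borrow)
  0-0-1 → 1 (borrow)
  1-1-1 → 1 (borrow)
  0-1-1 → 0 (borrow)
  1-1-1 → 1 (borrow)
  0-1-1 → 0 (borrow)
  1-0-1 → 0
  0-1 → 1 (borrow)
  0-0-1 → 1 (borrow)
  0-0-1 → 1 (borrow)
  0-0-1 → 1 (borrow)
  1-0-1 → 0
  1-0 → 1
  0-0 → 0
  0-0 → 0
  0-0 → 0
  1-0 → 1

0b1000101111001011111001010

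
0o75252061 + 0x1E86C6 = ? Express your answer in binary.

0o75252061 = 0b111101010101010000110001 in binary.
0x1E86C6 = 0b111101000011011000110 in binary.
Add column by column in base 2, right to left:
  1+0 = 1
  0+1 = 1
  0+1 = 1
  0+0 = 0
  1+0 = 1
  1+0 = 1
  0+1 = 1
  0+1 = 1
  0+0 = 0
  0+1 = 1
  1+1 = 0 carry 1
  0+0+1 = 1
  1+0 = 1
  0+0 = 0
  1+0 = 1
  0+1 = 1
  1+0 = 1
  0+1 = 1
  1+1 = 0 carry 1
  0+1+1 = 0 carry 1
  1+1+1 = 1 carry 1
  1+0+1 = 0 carry 1
  1+0+1 = 0 carry 1
  1+0+1 = 0 carry 1
  final carry 1

0b1000100111101101011110111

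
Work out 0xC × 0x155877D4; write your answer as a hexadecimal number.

0x100259DF0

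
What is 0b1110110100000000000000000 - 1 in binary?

0b1110110011111111111111111

The trailing 17 digits are 0, so subtracting 1 borrows through: they become 1 and the next digit up decrements.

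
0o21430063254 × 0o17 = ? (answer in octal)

Multiply each base-8 digit by 15, carrying:
  4×15 = 60 → write 4 carry 7
  5×15+7 = 82 → write 2 carry 10
  2×15+10 = 40 → write 0 carry 5
  3×15+5 = 50 → write 2 carry 6
  6×15+6 = 96 → write 0 carry 12
  0×15+12 = 12 → write 4 carry 1
  0×15+1 = 1 → write 1
  3×15 = 45 → write 5 carry 5
  4×15+5 = 65 → write 1 carry 8
  1×15+8 = 23 → write 7 carry 2
  2×15+2 = 32 → write 0 carry 4
  remaining carry: 4

0o407151402024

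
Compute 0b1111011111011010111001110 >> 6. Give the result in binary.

0b1111011111011010111

Right shift by 6: drop the 6 least-significant bits.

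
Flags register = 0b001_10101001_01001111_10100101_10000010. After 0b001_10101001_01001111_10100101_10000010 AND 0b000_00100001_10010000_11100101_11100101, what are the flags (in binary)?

AND bit by bit (1 only where both bits are 1):
  00110101001010011111010010110000010
& 00000100001100100001110010111100101
= 00000100001000000001010010110000000

0b00000100001000000001010010110000000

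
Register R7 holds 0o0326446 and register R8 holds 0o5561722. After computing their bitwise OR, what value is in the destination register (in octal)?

OR each oct digit independently (no carries):
  0|5=5, 3|5=7, 2|6=6, 6|1=7, 4|7=7, 4|2=6, 6|2=6

0o5767766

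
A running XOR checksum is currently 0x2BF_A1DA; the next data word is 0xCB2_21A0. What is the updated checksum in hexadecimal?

XOR each hex digit independently (no carries):
  2^C=E, B^B=0, F^2=D, A^2=8, 1^1=0, D^A=7, A^0=A

0xE0D807A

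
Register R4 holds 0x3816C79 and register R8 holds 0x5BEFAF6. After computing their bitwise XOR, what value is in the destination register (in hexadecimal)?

0x63F968F

XOR each hex digit independently (no carries):
  3^5=6, 8^B=3, 1^E=F, 6^F=9, C^A=6, 7^F=8, 9^6=F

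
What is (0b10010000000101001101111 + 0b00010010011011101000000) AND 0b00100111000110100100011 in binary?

0b100010000000100100011

Add column by column in base 2, right to left:
  1+0 = 1
  1+0 = 1
  1+0 = 1
  1+0 = 1
  0+0 = 0
  1+0 = 1
  1+1 = 0 carry 1
  0+0+1 = 1
  0+1 = 1
  1+1 = 0 carry 1
  0+1+1 = 0 carry 1
  1+0+1 = 0 carry 1
  0+1+1 = 0 carry 1
  0+1+1 = 0 carry 1
  0+0+1 = 1
  0+0 = 0
  0+1 = 1
  0+0 = 0
  0+0 = 0
  1+1 = 0 carry 1
  0+0+1 = 1
  0+0 = 0
  1+0 = 1
Sum = 0b10100010100000110101111; now AND with 0b00100111000110100100011:
  10100010100000110101111
& 00100111000110100100011
= 00100010000000100100011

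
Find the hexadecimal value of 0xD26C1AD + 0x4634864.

0x118A0A11

Add column by column in base 16, right to left:
  D+4 = 1 carry 1
  A+6+1 = 1 carry 1
  1+8+1 = A
  C+4 = 0 carry 1
  6+3+1 = A
  2+6 = 8
  D+4 = 1 carry 1
  final carry 1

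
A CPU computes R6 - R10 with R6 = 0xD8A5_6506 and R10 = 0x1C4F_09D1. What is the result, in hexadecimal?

0xBC565B35

Subtract column by column in base 16:
  6-1 → 5
  0-D → 3 (borrow)
  5-9-1 → B (borrow)
  6-0-1 → 5
  5-F → 6 (borrow)
  A-4-1 → 5
  8-C → C (borrow)
  D-1-1 → B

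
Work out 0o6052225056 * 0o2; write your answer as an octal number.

0o14124452134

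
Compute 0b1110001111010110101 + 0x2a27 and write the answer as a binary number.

0x2a27 = 0b10101000100111 in binary.
Add column by column in base 2, right to left:
  1+1 = 0 carry 1
  0+1+1 = 0 carry 1
  1+1+1 = 1 carry 1
  0+0+1 = 1
  1+0 = 1
  1+1 = 0 carry 1
  0+0+1 = 1
  1+0 = 1
  0+0 = 0
  1+1 = 0 carry 1
  1+0+1 = 0 carry 1
  1+1+1 = 1 carry 1
  1+0+1 = 0 carry 1
  0+1+1 = 0 carry 1
  0+0+1 = 1
  0+0 = 0
  1+0 = 1
  1+0 = 1
  1+0 = 1

0b1110100100011011100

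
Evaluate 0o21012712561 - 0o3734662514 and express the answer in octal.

Subtract column by column in base 8:
  1-4 → 5 (borrow)
  6-1-1 → 4
  5-5 → 0
  2-2 → 0
  1-6 → 3 (borrow)
  7-6-1 → 0
  2-4 → 6 (borrow)
  1-3-1 → 5 (borrow)
  0-7-1 → 0 (borrow)
  1-3-1 → 5 (borrow)
  2-0-1 → 1

0o15056030045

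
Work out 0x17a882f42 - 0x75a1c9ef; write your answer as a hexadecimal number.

Subtract column by column in base 16:
  2-f → 3 (borrow)
  4-e-1 → 5 (borrow)
  f-9-1 → 5
  2-c → 6 (borrow)
  8-1-1 → 6
  8-a → e (borrow)
  a-5-1 → 4
  7-7 → 0
  1-0 → 1

0x104e66553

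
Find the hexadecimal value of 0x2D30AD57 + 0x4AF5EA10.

0x78269767

Add column by column in base 16, right to left:
  7+0 = 7
  5+1 = 6
  D+A = 7 carry 1
  A+E+1 = 9 carry 1
  0+5+1 = 6
  3+F = 2 carry 1
  D+A+1 = 8 carry 1
  2+4+1 = 7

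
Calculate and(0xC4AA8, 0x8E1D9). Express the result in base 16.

AND each hex digit independently (no carries):
  C&8=8, 4&E=4, A&1=0, A&D=8, 8&9=8

0x84088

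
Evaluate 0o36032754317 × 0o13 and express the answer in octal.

Multiply each base-8 digit by 11, carrying:
  7×11 = 77 → write 5 carry 9
  1×11+9 = 20 → write 4 carry 2
  3×11+2 = 35 → write 3 carry 4
  4×11+4 = 48 → write 0 carry 6
  5×11+6 = 61 → write 5 carry 7
  7×11+7 = 84 → write 4 carry 10
  2×11+10 = 32 → write 0 carry 4
  3×11+4 = 37 → write 5 carry 4
  0×11+4 = 4 → write 4
  6×11 = 66 → write 2 carry 8
  3×11+8 = 41 → write 1 carry 5
  remaining carry: 5

0o512450450345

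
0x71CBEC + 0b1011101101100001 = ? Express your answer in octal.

0x71CBEC = 0o34345754 in octal.
0b1011101101100001 = 0o135541 in octal.
Add column by column in base 8, right to left:
  4+1 = 5
  5+4 = 1 carry 1
  7+5+1 = 5 carry 1
  5+5+1 = 3 carry 1
  4+3+1 = 0 carry 1
  3+1+1 = 5
  4+0 = 4
  3+0 = 3

0o34503515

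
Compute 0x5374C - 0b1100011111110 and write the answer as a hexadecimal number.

0x51E4E

0b1100011111110 = 0x18FE in hexadecimal.
Subtract column by column in base 16:
  C-E → E (borrow)
  4-F-1 → 4 (borrow)
  7-8-1 → E (borrow)
  3-1-1 → 1
  5-0 → 5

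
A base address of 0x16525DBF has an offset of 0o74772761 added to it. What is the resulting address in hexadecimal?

0o74772761 = 0xF3F5F1 in hexadecimal.
Add column by column in base 16, right to left:
  F+1 = 0 carry 1
  B+F+1 = B carry 1
  D+5+1 = 3 carry 1
  5+F+1 = 5 carry 1
  2+3+1 = 6
  5+F = 4 carry 1
  6+0+1 = 7
  1+0 = 1

0x174653B0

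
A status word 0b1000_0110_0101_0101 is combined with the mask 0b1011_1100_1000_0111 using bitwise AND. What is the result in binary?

AND bit by bit (1 only where both bits are 1):
  1000011001010101
& 1011110010000111
= 1000010000000101

0b1000010000000101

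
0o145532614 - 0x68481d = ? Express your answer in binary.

0o145532614 = 0b1100101101011010110001100 in binary.
0x68481d = 0b11010000100100000011101 in binary.
Subtract column by column in base 2:
  0-1 → 1 (borrow)
  0-0-1 → 1 (borrow)
  1-1-1 → 1 (borrow)
  1-1-1 → 1 (borrow)
  0-1-1 → 0 (borrow)
  0-0-1 → 1 (borrow)
  0-0-1 → 1 (borrow)
  1-0-1 → 0
  1-0 → 1
  0-0 → 0
  1-0 → 1
  0-1 → 1 (borrow)
  1-0-1 → 0
  1-0 → 1
  0-1 → 1 (borrow)
  1-0-1 → 0
  0-0 → 0
  1-0 → 1
  1-0 → 1
  0-1 → 1 (borrow)
  1-0-1 → 0
  0-1 → 1 (borrow)
  0-1-1 → 0 (borrow)
  1-0-1 → 0
  1-0 → 1

0b1001011100110110101101111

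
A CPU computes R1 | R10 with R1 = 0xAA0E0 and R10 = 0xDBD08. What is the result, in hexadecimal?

OR each hex digit independently (no carries):
  A|D=F, A|B=B, 0|D=D, E|0=E, 0|8=8

0xFBDE8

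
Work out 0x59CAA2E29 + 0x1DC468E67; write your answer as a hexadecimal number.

0x778F0BC90

Add column by column in base 16, right to left:
  9+7 = 0 carry 1
  2+6+1 = 9
  E+E = C carry 1
  2+8+1 = B
  A+6 = 0 carry 1
  A+4+1 = F
  C+C = 8 carry 1
  9+D+1 = 7 carry 1
  5+1+1 = 7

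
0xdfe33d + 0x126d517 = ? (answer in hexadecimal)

0x206b854

Add column by column in base 16, right to left:
  d+7 = 4 carry 1
  3+1+1 = 5
  3+5 = 8
  e+d = b carry 1
  f+6+1 = 6 carry 1
  d+2+1 = 0 carry 1
  0+1+1 = 2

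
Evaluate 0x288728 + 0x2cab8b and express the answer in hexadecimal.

Add column by column in base 16, right to left:
  8+b = 3 carry 1
  2+8+1 = b
  7+b = 2 carry 1
  8+a+1 = 3 carry 1
  8+c+1 = 5 carry 1
  2+2+1 = 5

0x5532b3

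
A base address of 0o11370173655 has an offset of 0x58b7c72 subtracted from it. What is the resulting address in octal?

0x58b7c72 = 0o542676162 in octal.
Subtract column by column in base 8:
  5-2 → 3
  5-6 → 7 (borrow)
  6-1-1 → 4
  3-6 → 5 (borrow)
  7-7-1 → 7 (borrow)
  1-6-1 → 2 (borrow)
  0-2-1 → 5 (borrow)
  7-4-1 → 2
  3-5 → 6 (borrow)
  1-0-1 → 0
  1-0 → 1

0o10625275473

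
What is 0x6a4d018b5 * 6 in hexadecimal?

Multiply each base-16 digit by 6, carrying:
  5×6 = 30 → write e carry 1
  b×6+1 = 67 → write 3 carry 4
  8×6+4 = 52 → write 4 carry 3
  1×6+3 = 9 → write 9
  0×6 = 0 → write 0
  d×6 = 78 → write e carry 4
  4×6+4 = 28 → write c carry 1
  a×6+1 = 61 → write d carry 3
  6×6+3 = 39 → write 7 carry 2
  remaining carry: 2

0x27dce0943e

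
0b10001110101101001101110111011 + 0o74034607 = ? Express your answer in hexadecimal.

0b10001110101101001101110111011 = 0x11D69BBB in hexadecimal.
0o74034607 = 0xF03987 in hexadecimal.
Add column by column in base 16, right to left:
  B+7 = 2 carry 1
  B+8+1 = 4 carry 1
  B+9+1 = 5 carry 1
  9+3+1 = D
  6+0 = 6
  D+F = C carry 1
  1+0+1 = 2
  1+0 = 1

0x12C6D542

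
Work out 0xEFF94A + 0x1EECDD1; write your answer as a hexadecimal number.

0x2DEC71B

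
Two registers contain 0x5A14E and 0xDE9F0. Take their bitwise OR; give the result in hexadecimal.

0xDE9FE

OR each hex digit independently (no carries):
  5|D=D, A|E=E, 1|9=9, 4|F=F, E|0=E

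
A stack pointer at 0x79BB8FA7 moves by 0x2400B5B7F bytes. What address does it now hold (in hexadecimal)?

0x2B9C6EB26

Add column by column in base 16, right to left:
  7+F = 6 carry 1
  A+7+1 = 2 carry 1
  F+B+1 = B carry 1
  8+5+1 = E
  B+B = 6 carry 1
  B+0+1 = C
  9+0 = 9
  7+4 = B
  0+2 = 2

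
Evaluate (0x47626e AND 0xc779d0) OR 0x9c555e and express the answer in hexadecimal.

0xdf755e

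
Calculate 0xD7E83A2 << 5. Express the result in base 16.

0x1AFD07440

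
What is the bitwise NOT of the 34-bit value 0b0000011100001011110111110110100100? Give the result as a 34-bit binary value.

Invert each bit: 0000011100001011110111110110100100 → 1111100011110100001000001001011011.

0b1111100011110100001000001001011011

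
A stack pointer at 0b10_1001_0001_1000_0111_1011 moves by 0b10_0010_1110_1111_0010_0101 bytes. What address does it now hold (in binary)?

Add column by column in base 2, right to left:
  1+1 = 0 carry 1
  1+0+1 = 0 carry 1
  0+1+1 = 0 carry 1
  1+0+1 = 0 carry 1
  1+0+1 = 0 carry 1
  1+1+1 = 1 carry 1
  1+0+1 = 0 carry 1
  0+0+1 = 1
  0+1 = 1
  0+1 = 1
  0+1 = 1
  1+1 = 0 carry 1
  1+0+1 = 0 carry 1
  0+1+1 = 0 carry 1
  0+1+1 = 0 carry 1
  0+1+1 = 0 carry 1
  1+0+1 = 0 carry 1
  0+1+1 = 0 carry 1
  0+0+1 = 1
  1+0 = 1
  0+0 = 0
  1+1 = 0 carry 1
  final carry 1

0b10011000000011110100000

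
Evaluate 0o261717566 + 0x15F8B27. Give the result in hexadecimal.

0x4272A9D

0o261717566 = 0x2C79F76 in hexadecimal.
Add column by column in base 16, right to left:
  6+7 = D
  7+2 = 9
  F+B = A carry 1
  9+8+1 = 2 carry 1
  7+F+1 = 7 carry 1
  C+5+1 = 2 carry 1
  2+1+1 = 4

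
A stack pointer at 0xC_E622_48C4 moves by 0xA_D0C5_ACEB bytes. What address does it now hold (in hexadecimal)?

Add column by column in base 16, right to left:
  4+B = F
  C+E = A carry 1
  8+C+1 = 5 carry 1
  4+A+1 = F
  2+5 = 7
  2+C = E
  6+0 = 6
  E+D = B carry 1
  C+A+1 = 7 carry 1
  final carry 1

0x17B6E7F5AF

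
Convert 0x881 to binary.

0b100010000001

Expand each hex digit to 4 bits: 8=1000 8=1000 1=0001.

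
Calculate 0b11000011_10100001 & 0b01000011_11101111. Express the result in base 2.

0b0100001110100001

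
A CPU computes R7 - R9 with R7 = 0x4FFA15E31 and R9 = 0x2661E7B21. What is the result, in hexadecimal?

Subtract column by column in base 16:
  1-1 → 0
  3-2 → 1
  E-B → 3
  5-7 → E (borrow)
  1-E-1 → 2 (borrow)
  A-1-1 → 8
  F-6 → 9
  F-6 → 9
  4-2 → 2

0x29982E310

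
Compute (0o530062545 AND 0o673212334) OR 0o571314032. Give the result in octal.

0o571316136

0o530062545 AND 0o673212334 = 0o430002104.
Then OR with 0o571314032.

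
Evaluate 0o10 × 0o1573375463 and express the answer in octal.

Multiply each base-8 digit by 8, carrying:
  3×8 = 24 → write 0 carry 3
  6×8+3 = 51 → write 3 carry 6
  4×8+6 = 38 → write 6 carry 4
  5×8+4 = 44 → write 4 carry 5
  7×8+5 = 61 → write 5 carry 7
  3×8+7 = 31 → write 7 carry 3
  3×8+3 = 27 → write 3 carry 3
  7×8+3 = 59 → write 3 carry 7
  5×8+7 = 47 → write 7 carry 5
  1×8+5 = 13 → write 5 carry 1
  remaining carry: 1

0o15733754630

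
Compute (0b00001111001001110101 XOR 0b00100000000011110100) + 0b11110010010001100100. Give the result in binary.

First 0b00001111001001110101 XOR 0b00100000000011110100 = 0b00101111001010000001.
Add column by column in base 2, right to left:
  1+0 = 1
  0+0 = 0
  0+1 = 1
  0+0 = 0
  0+0 = 0
  0+1 = 1
  0+1 = 1
  1+0 = 1
  0+0 = 0
  1+0 = 1
  0+1 = 1
  0+0 = 0
  1+0 = 1
  1+1 = 0 carry 1
  1+0+1 = 0 carry 1
  1+0+1 = 0 carry 1
  0+1+1 = 0 carry 1
  1+1+1 = 1 carry 1
  0+1+1 = 0 carry 1
  0+1+1 = 0 carry 1
  final carry 1

0b100100001011011100101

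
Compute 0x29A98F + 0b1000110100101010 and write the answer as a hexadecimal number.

0x2A36B9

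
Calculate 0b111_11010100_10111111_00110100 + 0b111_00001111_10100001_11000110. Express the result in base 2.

0b1110111001000110000011111010

Add column by column in base 2, right to left:
  0+0 = 0
  0+1 = 1
  1+1 = 0 carry 1
  0+0+1 = 1
  1+0 = 1
  1+0 = 1
  0+1 = 1
  0+1 = 1
  1+1 = 0 carry 1
  1+0+1 = 0 carry 1
  1+0+1 = 0 carry 1
  1+0+1 = 0 carry 1
  1+0+1 = 0 carry 1
  1+1+1 = 1 carry 1
  0+0+1 = 1
  1+1 = 0 carry 1
  0+1+1 = 0 carry 1
  0+1+1 = 0 carry 1
  1+1+1 = 1 carry 1
  0+1+1 = 0 carry 1
  1+0+1 = 0 carry 1
  0+0+1 = 1
  1+0 = 1
  1+0 = 1
  1+1 = 0 carry 1
  1+1+1 = 1 carry 1
  1+1+1 = 1 carry 1
  final carry 1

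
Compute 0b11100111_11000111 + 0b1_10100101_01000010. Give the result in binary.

0b101000110100001001

Add column by column in base 2, right to left:
  1+0 = 1
  1+1 = 0 carry 1
  1+0+1 = 0 carry 1
  0+0+1 = 1
  0+0 = 0
  0+0 = 0
  1+1 = 0 carry 1
  1+0+1 = 0 carry 1
  1+1+1 = 1 carry 1
  1+0+1 = 0 carry 1
  1+1+1 = 1 carry 1
  0+0+1 = 1
  0+0 = 0
  1+1 = 0 carry 1
  1+0+1 = 0 carry 1
  1+1+1 = 1 carry 1
  0+1+1 = 0 carry 1
  final carry 1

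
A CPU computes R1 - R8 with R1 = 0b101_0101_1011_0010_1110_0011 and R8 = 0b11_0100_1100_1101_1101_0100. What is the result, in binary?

0b1000001110010100001111

Subtract column by column in base 2:
  1-0 → 1
  1-0 → 1
  0-1 → 1 (borrow)
  0-0-1 → 1 (borrow)
  0-1-1 → 0 (borrow)
  1-0-1 → 0
  1-1 → 0
  1-1 → 0
  0-1 → 1 (borrow)
  1-0-1 → 0
  0-1 → 1 (borrow)
  0-1-1 → 0 (borrow)
  1-0-1 → 0
  1-0 → 1
  0-1 → 1 (borrow)
  1-1-1 → 1 (borrow)
  1-0-1 → 0
  0-0 → 0
  1-1 → 0
  0-0 → 0
  1-1 → 0
  0-1 → 1 (borrow)
  1-0-1 → 0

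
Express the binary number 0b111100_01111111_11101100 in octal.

0o17077754

Group the bits in threes: 001 111 000 111 111 111 101 100 → 17077754.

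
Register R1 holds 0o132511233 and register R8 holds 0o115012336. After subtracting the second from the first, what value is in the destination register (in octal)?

0o15476675

Subtract column by column in base 8:
  3-6 → 5 (borrow)
  3-3-1 → 7 (borrow)
  2-3-1 → 6 (borrow)
  1-2-1 → 6 (borrow)
  1-1-1 → 7 (borrow)
  5-0-1 → 4
  2-5 → 5 (borrow)
  3-1-1 → 1
  1-1 → 0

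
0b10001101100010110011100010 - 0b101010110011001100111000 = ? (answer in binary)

0b1100010101111100110101010

Subtract column by column in base 2:
  0-0 → 0
  1-0 → 1
  0-0 → 0
  0-1 → 1 (borrow)
  0-1-1 → 0 (borrow)
  1-1-1 → 1 (borrow)
  1-0-1 → 0
  1-0 → 1
  0-1 → 1 (borrow)
  0-1-1 → 0 (borrow)
  1-0-1 → 0
  1-0 → 1
  0-1 → 1 (borrow)
  1-1-1 → 1 (borrow)
  0-0-1 → 1 (borrow)
  0-0-1 → 1 (borrow)
  0-1-1 → 0 (borrow)
  1-1-1 → 1 (borrow)
  1-0-1 → 0
  0-1 → 1 (borrow)
  1-0-1 → 0
  1-1 → 0
  0-0 → 0
  0-1 → 1 (borrow)
  0-0-1 → 1 (borrow)
  1-0-1 → 0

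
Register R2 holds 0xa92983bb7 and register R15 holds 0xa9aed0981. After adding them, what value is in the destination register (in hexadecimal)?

0x152d854538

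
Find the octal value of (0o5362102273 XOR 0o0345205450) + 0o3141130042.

First 0o5362102273 XOR 0o0345205450 = 0o5027307623.
Add column by column in base 8, right to left:
  3+2 = 5
  2+4 = 6
  6+0 = 6
  7+0 = 7
  0+3 = 3
  3+1 = 4
  7+1 = 0 carry 1
  2+4+1 = 7
  0+1 = 1
  5+3 = 0 carry 1
  final carry 1

0o10170437665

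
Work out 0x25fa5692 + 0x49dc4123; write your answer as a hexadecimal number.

0x6fd697b5

Add column by column in base 16, right to left:
  2+3 = 5
  9+2 = b
  6+1 = 7
  5+4 = 9
  a+c = 6 carry 1
  f+d+1 = d carry 1
  5+9+1 = f
  2+4 = 6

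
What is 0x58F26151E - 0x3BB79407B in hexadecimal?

0x1D3ACD4A3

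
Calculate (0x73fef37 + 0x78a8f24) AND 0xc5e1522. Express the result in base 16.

0xc4a1402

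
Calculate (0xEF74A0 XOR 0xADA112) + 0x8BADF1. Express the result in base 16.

0xCE83A3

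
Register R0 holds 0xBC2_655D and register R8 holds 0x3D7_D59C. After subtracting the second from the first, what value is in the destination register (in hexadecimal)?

0x7EA8FC1

Subtract column by column in base 16:
  D-C → 1
  5-9 → C (borrow)
  5-5-1 → F (borrow)
  6-D-1 → 8 (borrow)
  2-7-1 → A (borrow)
  C-D-1 → E (borrow)
  B-3-1 → 7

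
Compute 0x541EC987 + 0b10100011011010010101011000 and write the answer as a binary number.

0b1010110101011000110111011011111

0x541EC987 = 0b1010100000111101100100110000111 in binary.
Add column by column in base 2, right to left:
  1+0 = 1
  1+0 = 1
  1+0 = 1
  0+1 = 1
  0+1 = 1
  0+0 = 0
  0+1 = 1
  1+0 = 1
  1+1 = 0 carry 1
  0+0+1 = 1
  0+1 = 1
  1+0 = 1
  0+0 = 0
  0+1 = 1
  1+0 = 1
  1+1 = 0 carry 1
  0+1+1 = 0 carry 1
  1+0+1 = 0 carry 1
  1+1+1 = 1 carry 1
  1+1+1 = 1 carry 1
  1+0+1 = 0 carry 1
  0+0+1 = 1
  0+0 = 0
  0+1 = 1
  0+0 = 0
  0+1 = 1
  1+0 = 1
  0+0 = 0
  1+0 = 1
  0+0 = 0
  1+0 = 1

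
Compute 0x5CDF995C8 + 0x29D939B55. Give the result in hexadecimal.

0x86B8D311D

Add column by column in base 16, right to left:
  8+5 = D
  C+5 = 1 carry 1
  5+B+1 = 1 carry 1
  9+9+1 = 3 carry 1
  9+3+1 = D
  F+9 = 8 carry 1
  D+D+1 = B carry 1
  C+9+1 = 6 carry 1
  5+2+1 = 8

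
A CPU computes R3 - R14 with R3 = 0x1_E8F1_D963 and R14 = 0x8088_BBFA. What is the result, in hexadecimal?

0x168691D69

Subtract column by column in base 16:
  3-A → 9 (borrow)
  6-F-1 → 6 (borrow)
  9-B-1 → D (borrow)
  D-B-1 → 1
  1-8 → 9 (borrow)
  F-8-1 → 6
  8-0 → 8
  E-8 → 6
  1-0 → 1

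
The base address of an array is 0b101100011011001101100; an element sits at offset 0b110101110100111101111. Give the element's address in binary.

0b1100010010000001011011

Add column by column in base 2, right to left:
  0+1 = 1
  0+1 = 1
  1+1 = 0 carry 1
  1+1+1 = 1 carry 1
  0+0+1 = 1
  1+1 = 0 carry 1
  1+1+1 = 1 carry 1
  0+1+1 = 0 carry 1
  0+1+1 = 0 carry 1
  1+0+1 = 0 carry 1
  1+0+1 = 0 carry 1
  0+1+1 = 0 carry 1
  1+0+1 = 0 carry 1
  1+1+1 = 1 carry 1
  0+1+1 = 0 carry 1
  0+1+1 = 0 carry 1
  0+0+1 = 1
  1+1 = 0 carry 1
  1+0+1 = 0 carry 1
  0+1+1 = 0 carry 1
  1+1+1 = 1 carry 1
  final carry 1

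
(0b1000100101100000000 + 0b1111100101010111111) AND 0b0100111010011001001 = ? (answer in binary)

Add column by column in base 2, right to left:
  0+1 = 1
  0+1 = 1
  0+1 = 1
  0+1 = 1
  0+1 = 1
  0+1 = 1
  0+0 = 0
  0+1 = 1
  1+0 = 1
  1+1 = 0 carry 1
  0+0+1 = 1
  1+1 = 0 carry 1
  0+0+1 = 1
  0+0 = 0
  1+1 = 0 carry 1
  0+1+1 = 0 carry 1
  0+1+1 = 0 carry 1
  0+1+1 = 0 carry 1
  1+1+1 = 1 carry 1
  final carry 1
Sum = 0b11000001010110111111; now AND with 0b0100111010011001001:
  11000001010110111111
& 00100111010011001001
= 00000001010010001001

0b1010010001001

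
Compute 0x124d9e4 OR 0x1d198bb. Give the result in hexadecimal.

0x1f5d9ff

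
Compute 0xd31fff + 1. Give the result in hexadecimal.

The trailing 3 digits are F (max in base 16), so adding 1 cascades: they roll to 0 and the next digit up increments.

0xd32000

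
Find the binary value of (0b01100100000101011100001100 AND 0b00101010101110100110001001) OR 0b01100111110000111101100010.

0b01100100000101011100001100 AND 0b00101010101110100110001001 = 0b00100000000100000100001000.
Then OR with 0b01100111110000111101100010.

0b1100111110100111101101010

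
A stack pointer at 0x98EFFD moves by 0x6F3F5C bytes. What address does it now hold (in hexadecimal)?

0x1082F59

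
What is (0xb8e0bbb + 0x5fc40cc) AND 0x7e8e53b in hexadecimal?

Add column by column in base 16, right to left:
  b+c = 7 carry 1
  b+c+1 = 8 carry 1
  b+0+1 = c
  0+4 = 4
  e+c = a carry 1
  8+f+1 = 8 carry 1
  b+5+1 = 1 carry 1
  final carry 1
Sum = 0x118a4c87; now AND with 0x7e8e53b:
  1&0=0, 1&7=1, 8&e=8, a&8=8, 4&e=4, c&5=4, 8&3=0, 7&b=3

0x1884403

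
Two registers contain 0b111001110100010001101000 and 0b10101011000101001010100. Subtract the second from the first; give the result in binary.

Subtract column by column in base 2:
  0-0 → 0
  0-0 → 0
  0-1 → 1 (borrow)
  1-0-1 → 0
  0-1 → 1 (borrow)
  1-0-1 → 0
  1-1 → 0
  0-0 → 0
  0-0 → 0
  0-1 → 1 (borrow)
  1-0-1 → 0
  0-1 → 1 (borrow)
  0-0-1 → 1 (borrow)
  0-0-1 → 1 (borrow)
  1-0-1 → 0
  0-1 → 1 (borrow)
  1-1-1 → 1 (borrow)
  1-0-1 → 0
  1-1 → 0
  0-0 → 0
  0-1 → 1 (borrow)
  1-0-1 → 0
  1-1 → 0
  1-0 → 1

0b100100011011101000010100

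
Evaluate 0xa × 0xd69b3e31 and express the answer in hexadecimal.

Multiply each base-16 digit by 10, carrying:
  1×10 = 10 → write a
  3×10 = 30 → write e carry 1
  e×10+1 = 141 → write d carry 8
  3×10+8 = 38 → write 6 carry 2
  b×10+2 = 112 → write 0 carry 7
  9×10+7 = 97 → write 1 carry 6
  6×10+6 = 66 → write 2 carry 4
  d×10+4 = 134 → write 6 carry 8
  remaining carry: 8

0x862106dea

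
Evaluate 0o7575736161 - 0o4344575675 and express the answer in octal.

0o3231140264

Subtract column by column in base 8:
  1-5 → 4 (borrow)
  6-7-1 → 6 (borrow)
  1-6-1 → 2 (borrow)
  6-5-1 → 0
  3-7 → 4 (borrow)
  7-5-1 → 1
  5-4 → 1
  7-4 → 3
  5-3 → 2
  7-4 → 3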